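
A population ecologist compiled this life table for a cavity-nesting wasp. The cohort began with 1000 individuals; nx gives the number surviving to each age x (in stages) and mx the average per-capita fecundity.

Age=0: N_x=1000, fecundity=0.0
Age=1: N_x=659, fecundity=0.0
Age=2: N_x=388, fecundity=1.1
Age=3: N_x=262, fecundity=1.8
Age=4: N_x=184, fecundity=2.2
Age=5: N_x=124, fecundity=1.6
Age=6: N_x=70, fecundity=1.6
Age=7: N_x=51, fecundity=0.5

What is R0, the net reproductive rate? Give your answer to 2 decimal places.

lx = nx/n0 = nx/1000: 1, 0.659, 0.388, 0.262, 0.184, 0.124, 0.07, 0.051
lx·mx by age: 0, 0, 0.4268, 0.4716, 0.4048, 0.1984, 0.112, 0.0255
R0 = Σ lx·mx = 1.6391 → 1.64

1.64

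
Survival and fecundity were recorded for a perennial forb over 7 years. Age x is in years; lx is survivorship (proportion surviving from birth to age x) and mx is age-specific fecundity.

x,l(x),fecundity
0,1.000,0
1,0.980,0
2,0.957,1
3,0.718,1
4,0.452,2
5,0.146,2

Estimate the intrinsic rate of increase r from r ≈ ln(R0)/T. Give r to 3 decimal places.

R0 = Σ lx·mx = 0 + 0 + 0.957 + 0.718 + 0.904 + 0.292 = 2.871
Σ x·lx·mx = 9.144; T = 9.144/2.871 = 3.18495…
r ≈ ln(R0)/T = ln(2.871)/3.18495… = 0.33114… → 0.331

0.331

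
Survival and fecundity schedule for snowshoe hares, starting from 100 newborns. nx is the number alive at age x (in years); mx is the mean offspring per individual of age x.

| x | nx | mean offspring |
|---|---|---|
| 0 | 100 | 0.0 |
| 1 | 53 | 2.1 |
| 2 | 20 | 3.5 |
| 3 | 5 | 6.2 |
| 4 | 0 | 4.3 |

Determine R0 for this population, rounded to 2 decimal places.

2.12

lx = nx/n0 = nx/100: 1, 0.53, 0.2, 0.05, 0
lx·mx by age: 0, 1.113, 0.7, 0.31, 0
R0 = Σ lx·mx = 2.123 → 2.12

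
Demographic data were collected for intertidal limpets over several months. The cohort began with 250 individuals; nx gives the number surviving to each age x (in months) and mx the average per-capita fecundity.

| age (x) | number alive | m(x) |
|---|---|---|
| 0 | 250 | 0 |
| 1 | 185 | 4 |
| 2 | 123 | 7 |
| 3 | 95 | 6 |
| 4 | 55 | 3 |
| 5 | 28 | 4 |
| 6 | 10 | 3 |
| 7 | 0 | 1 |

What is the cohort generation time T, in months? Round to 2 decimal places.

lx = nx/n0 = nx/250: 1, 0.74, 0.492, 0.38, 0.22, 0.112, 0.04, 0
lx·mx: 0, 2.96, 3.444, 2.28, 0.66, 0.448, 0.12, 0 → R0 = 9.912
x·lx·mx: 0, 2.96, 6.888, 6.84, 2.64, 2.24, 0.72, 0 → Σ = 22.288
T = 22.288 / 9.912 = 2.248588… → 2.25

2.25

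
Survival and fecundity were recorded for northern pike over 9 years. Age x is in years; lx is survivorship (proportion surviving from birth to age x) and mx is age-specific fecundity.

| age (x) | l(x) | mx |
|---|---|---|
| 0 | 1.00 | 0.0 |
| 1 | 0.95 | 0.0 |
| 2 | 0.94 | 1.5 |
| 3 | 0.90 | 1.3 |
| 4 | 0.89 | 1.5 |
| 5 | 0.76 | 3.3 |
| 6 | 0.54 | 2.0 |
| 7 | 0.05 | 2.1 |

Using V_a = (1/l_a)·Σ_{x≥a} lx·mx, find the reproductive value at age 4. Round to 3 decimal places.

lx·mx for x ≥ 4: 1.335, 2.508, 1.08, 0.105 → sum = 5.028
V_4 = 5.028 / l_4 = 5.028 / 0.89 = 5.649438… → 5.649

5.649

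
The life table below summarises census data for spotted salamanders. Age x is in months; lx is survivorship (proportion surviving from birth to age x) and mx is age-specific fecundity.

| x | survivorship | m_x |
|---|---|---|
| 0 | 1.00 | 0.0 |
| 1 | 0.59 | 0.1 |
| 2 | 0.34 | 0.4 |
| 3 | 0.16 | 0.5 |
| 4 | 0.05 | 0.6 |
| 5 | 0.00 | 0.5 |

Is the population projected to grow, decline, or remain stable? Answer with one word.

R0 = Σ lx·mx = 0 + 0.059 + 0.136 + 0.08 + 0.03 + 0 = 0.305
R0 < 1, so the population is declining.

declining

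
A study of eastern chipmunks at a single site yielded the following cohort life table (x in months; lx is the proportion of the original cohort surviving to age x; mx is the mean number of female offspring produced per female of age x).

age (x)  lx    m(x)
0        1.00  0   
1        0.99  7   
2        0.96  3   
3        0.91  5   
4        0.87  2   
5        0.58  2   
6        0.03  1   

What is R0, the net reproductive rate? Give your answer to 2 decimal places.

17.29

lx·mx by age: 0, 6.93, 2.88, 4.55, 1.74, 1.16, 0.03
R0 = Σ lx·mx = 17.29 → 17.29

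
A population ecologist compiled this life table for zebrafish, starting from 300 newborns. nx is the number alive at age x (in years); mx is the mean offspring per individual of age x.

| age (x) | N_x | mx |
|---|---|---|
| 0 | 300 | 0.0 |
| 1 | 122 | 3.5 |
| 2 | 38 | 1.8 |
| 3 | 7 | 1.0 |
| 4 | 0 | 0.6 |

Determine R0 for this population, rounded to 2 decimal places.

lx = nx/n0 = nx/300: 1, 0.40667…, 0.12667…, 0.02333…, 0
lx·mx by age: 0, 1.423333…, 0.228…, 0.023333…, 0
R0 = Σ lx·mx = 1.674667… → 1.67

1.67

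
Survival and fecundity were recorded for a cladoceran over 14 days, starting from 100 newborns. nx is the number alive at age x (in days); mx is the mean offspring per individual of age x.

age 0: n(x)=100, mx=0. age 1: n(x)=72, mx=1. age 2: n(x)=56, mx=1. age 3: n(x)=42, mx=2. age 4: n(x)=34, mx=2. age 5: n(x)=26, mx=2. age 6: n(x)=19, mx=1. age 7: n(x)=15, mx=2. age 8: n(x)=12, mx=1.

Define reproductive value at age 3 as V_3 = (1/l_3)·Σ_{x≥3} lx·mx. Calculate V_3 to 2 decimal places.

lx = nx/n0 = nx/100: 1, 0.72, 0.56, 0.42, 0.34, 0.26, 0.19, 0.15, 0.12
lx·mx for x ≥ 3: 0.84, 0.68, 0.52, 0.19, 0.3, 0.12 → sum = 2.65
V_3 = 2.65 / l_3 = 2.65 / 0.42 = 6.309524… → 6.31

6.31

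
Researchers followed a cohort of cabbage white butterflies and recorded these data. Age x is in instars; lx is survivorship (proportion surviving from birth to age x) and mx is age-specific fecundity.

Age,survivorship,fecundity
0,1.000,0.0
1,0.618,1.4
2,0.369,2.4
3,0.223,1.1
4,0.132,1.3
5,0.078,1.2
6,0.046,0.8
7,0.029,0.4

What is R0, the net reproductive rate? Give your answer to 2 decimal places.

2.31

lx·mx by age: 0, 0.8652, 0.8856, 0.2453, 0.1716, 0.0936, 0.0368, 0.0116
R0 = Σ lx·mx = 2.3097 → 2.31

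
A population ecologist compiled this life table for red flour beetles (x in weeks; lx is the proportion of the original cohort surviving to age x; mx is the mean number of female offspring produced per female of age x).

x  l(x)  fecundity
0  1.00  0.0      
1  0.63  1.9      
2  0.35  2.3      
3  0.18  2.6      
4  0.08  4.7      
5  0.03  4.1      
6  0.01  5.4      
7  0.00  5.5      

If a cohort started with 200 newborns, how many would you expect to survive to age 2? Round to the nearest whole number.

70

Expected survivors = N0 · l_2 = 200 × 0.35 = 70 → 70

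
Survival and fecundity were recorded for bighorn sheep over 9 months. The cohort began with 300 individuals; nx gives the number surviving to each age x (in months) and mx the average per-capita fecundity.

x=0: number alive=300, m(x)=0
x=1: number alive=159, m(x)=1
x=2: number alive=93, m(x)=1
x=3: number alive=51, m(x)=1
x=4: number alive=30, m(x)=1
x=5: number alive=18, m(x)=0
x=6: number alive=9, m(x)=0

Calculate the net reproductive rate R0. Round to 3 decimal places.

lx = nx/n0 = nx/300: 1, 0.53, 0.31, 0.17, 0.1, 0.06, 0.03
lx·mx by age: 0, 0.53, 0.31, 0.17, 0.1, 0, 0
R0 = Σ lx·mx = 1.11 → 1.110

1.110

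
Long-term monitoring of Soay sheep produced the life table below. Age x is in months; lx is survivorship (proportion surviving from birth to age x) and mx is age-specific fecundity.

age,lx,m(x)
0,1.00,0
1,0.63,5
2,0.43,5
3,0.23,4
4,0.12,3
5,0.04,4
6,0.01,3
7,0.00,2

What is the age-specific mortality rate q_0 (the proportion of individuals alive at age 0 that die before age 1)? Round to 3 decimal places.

q_0 = (l_0 − l_1) / l_0 = (1 − 0.63) / 1
     = 0.37 / 1 = 0.37 → 0.370

0.370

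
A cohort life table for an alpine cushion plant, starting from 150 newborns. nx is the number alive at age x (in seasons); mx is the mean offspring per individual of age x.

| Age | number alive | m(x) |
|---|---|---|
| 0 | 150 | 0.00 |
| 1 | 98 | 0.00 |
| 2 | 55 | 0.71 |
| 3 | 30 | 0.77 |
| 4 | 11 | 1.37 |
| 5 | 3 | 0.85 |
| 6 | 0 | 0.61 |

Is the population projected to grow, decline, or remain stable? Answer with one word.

declining

lx = nx/n0 = nx/150: 1, 0.65333…, 0.36667…, 0.2, 0.07333…, 0.02, 0
R0 = Σ lx·mx = 0 + 0 + 0.260333… + 0.154 + 0.100467… + 0.017 + 0 = 0.5318…
R0 < 1, so the population is declining.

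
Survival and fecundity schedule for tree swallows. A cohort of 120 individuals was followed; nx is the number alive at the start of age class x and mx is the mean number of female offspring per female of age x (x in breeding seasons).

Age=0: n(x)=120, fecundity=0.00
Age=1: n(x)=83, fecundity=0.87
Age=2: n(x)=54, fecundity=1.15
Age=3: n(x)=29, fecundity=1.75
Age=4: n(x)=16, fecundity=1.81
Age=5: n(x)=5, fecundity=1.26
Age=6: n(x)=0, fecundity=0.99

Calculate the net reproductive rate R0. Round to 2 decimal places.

1.84

lx = nx/n0 = nx/120: 1, 0.69167…, 0.45, 0.24167…, 0.13333…, 0.04167…, 0
lx·mx by age: 0, 0.60175…, 0.5175, 0.422917…, 0.241333…, 0.0525…, 0
R0 = Σ lx·mx = 1.836… → 1.84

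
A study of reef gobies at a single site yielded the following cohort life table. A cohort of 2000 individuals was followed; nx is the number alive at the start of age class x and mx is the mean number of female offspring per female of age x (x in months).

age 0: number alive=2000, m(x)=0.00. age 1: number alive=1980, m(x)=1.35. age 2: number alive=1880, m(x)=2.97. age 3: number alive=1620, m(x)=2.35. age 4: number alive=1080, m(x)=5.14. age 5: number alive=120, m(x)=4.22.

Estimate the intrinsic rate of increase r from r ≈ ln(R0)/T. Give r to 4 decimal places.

0.7988

lx = nx/n0 = nx/2000: 1, 0.99, 0.94, 0.81, 0.54, 0.06
R0 = Σ lx·mx = 0 + 1.3365 + 2.7918 + 1.9035 + 2.7756 + 0.2532 = 9.0606
Σ x·lx·mx = 24.999; T = 24.999/9.0606 = 2.75909…
r ≈ ln(R0)/T = ln(9.0606)/2.75909… = 0.798791… → 0.7988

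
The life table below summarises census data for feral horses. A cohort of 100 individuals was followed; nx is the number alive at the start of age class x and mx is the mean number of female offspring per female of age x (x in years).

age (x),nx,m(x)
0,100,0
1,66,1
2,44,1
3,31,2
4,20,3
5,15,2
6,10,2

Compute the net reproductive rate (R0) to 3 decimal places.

2.820

lx = nx/n0 = nx/100: 1, 0.66, 0.44, 0.31, 0.2, 0.15, 0.1
lx·mx by age: 0, 0.66, 0.44, 0.62, 0.6, 0.3, 0.2
R0 = Σ lx·mx = 2.82 → 2.820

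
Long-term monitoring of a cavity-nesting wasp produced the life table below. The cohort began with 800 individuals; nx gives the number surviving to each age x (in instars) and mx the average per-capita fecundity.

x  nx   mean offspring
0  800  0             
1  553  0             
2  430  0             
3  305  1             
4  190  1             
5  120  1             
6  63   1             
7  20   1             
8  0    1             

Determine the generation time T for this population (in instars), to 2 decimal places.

lx = nx/n0 = nx/800: 1, 0.69125, 0.5375, 0.38125, 0.2375, 0.15, 0.07875, 0.025, 0
lx·mx: 0, 0, 0, 0.38125, 0.2375, 0.15, 0.07875, 0.025, 0 → R0 = 0.8725
x·lx·mx: 0, 0, 0, 1.14375, 0.95, 0.75, 0.4725, 0.175, 0 → Σ = 3.49125
T = 3.49125 / 0.8725 = 4.001433… → 4.00

4.00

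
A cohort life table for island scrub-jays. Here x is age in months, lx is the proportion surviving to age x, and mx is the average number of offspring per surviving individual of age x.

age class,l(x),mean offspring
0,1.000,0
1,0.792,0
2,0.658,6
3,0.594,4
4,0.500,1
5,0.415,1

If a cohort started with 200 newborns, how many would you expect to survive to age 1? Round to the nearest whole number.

158

Expected survivors = N0 · l_1 = 200 × 0.792 = 158.4 → 158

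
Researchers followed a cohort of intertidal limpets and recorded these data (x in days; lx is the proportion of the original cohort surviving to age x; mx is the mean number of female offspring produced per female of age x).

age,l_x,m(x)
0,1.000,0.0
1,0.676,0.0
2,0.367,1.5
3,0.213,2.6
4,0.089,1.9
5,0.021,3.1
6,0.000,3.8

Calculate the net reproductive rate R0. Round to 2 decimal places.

1.34

lx·mx by age: 0, 0, 0.5505, 0.5538, 0.1691, 0.0651, 0
R0 = Σ lx·mx = 1.3385 → 1.34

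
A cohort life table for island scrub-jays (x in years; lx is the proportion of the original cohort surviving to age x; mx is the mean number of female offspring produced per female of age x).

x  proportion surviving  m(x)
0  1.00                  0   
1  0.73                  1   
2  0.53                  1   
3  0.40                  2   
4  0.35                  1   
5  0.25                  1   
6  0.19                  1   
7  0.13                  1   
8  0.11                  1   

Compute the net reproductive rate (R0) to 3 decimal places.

3.090

lx·mx by age: 0, 0.73, 0.53, 0.8, 0.35, 0.25, 0.19, 0.13, 0.11
R0 = Σ lx·mx = 3.09 → 3.090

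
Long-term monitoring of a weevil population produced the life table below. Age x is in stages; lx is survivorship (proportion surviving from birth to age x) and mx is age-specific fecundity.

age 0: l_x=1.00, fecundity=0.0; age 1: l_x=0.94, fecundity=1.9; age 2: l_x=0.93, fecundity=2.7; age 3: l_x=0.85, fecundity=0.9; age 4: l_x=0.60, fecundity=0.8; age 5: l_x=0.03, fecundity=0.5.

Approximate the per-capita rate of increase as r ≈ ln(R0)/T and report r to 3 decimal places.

0.859

R0 = Σ lx·mx = 0 + 1.786 + 2.511 + 0.765 + 0.48 + 0.015 = 5.557
Σ x·lx·mx = 11.098; T = 11.098/5.557 = 1.99712…
r ≈ ln(R0)/T = ln(5.557)/1.99712… = 0.85877… → 0.859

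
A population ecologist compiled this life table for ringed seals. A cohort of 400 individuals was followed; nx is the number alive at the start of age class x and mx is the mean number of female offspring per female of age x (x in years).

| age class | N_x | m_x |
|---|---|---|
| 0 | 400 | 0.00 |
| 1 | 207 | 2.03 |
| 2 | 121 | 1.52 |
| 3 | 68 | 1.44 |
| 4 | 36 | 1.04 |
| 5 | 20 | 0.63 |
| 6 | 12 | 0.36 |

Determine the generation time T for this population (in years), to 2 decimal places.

1.75

lx = nx/n0 = nx/400: 1, 0.5175, 0.3025, 0.17, 0.09, 0.05, 0.03
lx·mx: 0, 1.050525, 0.4598, 0.2448, 0.0936, 0.0315, 0.0108 → R0 = 1.891025
x·lx·mx: 0, 1.050525, 0.9196, 0.7344, 0.3744, 0.1575, 0.0648 → Σ = 3.301225
T = 3.301225 / 1.891025 = 1.745733… → 1.75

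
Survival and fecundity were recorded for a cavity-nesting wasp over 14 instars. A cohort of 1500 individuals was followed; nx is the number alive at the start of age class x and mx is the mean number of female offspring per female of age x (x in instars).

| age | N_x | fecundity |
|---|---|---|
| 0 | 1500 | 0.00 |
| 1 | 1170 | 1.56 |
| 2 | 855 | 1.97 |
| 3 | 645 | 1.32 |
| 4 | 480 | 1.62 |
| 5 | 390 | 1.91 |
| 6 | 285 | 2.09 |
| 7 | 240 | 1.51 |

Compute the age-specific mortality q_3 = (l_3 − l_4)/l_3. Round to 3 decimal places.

lx = nx/n0 = nx/1500: 1, 0.78, 0.57, 0.43, 0.32, 0.26, 0.19, 0.16
q_3 = (l_3 − l_4) / l_3 = (0.43 − 0.32) / 0.43
     = 0.11 / 0.43 = 0.255814… → 0.256

0.256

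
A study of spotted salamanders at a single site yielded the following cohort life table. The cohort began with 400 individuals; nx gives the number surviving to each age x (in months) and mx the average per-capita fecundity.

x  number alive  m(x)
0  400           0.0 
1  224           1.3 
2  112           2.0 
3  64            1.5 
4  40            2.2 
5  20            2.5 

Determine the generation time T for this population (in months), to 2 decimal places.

lx = nx/n0 = nx/400: 1, 0.56, 0.28, 0.16, 0.1, 0.05
lx·mx: 0, 0.728, 0.56, 0.24, 0.22, 0.125 → R0 = 1.873
x·lx·mx: 0, 0.728, 1.12, 0.72, 0.88, 0.625 → Σ = 4.073
T = 4.073 / 1.873 = 2.174586… → 2.17

2.17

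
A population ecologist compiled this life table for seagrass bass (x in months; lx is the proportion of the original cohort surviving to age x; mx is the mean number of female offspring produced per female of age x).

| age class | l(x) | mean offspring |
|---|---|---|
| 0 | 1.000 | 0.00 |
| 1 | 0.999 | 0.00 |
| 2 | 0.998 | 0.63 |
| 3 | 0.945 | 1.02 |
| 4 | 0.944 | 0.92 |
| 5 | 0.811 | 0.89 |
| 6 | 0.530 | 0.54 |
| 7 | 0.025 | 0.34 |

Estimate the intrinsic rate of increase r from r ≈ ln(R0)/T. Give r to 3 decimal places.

0.333

R0 = Σ lx·mx = 0 + 0 + 0.62874 + 0.9639 + 0.86848 + 0.72179 + 0.2862 + 0.0085 = 3.47761
Σ x·lx·mx = 13.00875; T = 13.00875/3.47761 = 3.74072…
r ≈ ln(R0)/T = ln(3.47761)/3.74072… = 0.33318… → 0.333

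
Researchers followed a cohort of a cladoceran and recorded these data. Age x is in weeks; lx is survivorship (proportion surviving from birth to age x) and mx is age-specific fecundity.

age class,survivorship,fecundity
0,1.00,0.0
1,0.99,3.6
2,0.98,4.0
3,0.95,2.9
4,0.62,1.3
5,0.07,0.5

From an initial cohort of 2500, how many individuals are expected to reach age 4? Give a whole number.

Expected survivors = N0 · l_4 = 2500 × 0.62 = 1550 → 1550

1550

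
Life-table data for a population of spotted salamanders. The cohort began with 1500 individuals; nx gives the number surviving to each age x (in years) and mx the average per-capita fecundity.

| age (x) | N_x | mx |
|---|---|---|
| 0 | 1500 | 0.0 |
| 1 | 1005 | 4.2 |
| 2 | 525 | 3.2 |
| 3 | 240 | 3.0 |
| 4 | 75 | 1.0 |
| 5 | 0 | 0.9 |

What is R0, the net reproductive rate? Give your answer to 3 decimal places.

4.464

lx = nx/n0 = nx/1500: 1, 0.67, 0.35, 0.16, 0.05, 0
lx·mx by age: 0, 2.814, 1.12, 0.48, 0.05, 0
R0 = Σ lx·mx = 4.464 → 4.464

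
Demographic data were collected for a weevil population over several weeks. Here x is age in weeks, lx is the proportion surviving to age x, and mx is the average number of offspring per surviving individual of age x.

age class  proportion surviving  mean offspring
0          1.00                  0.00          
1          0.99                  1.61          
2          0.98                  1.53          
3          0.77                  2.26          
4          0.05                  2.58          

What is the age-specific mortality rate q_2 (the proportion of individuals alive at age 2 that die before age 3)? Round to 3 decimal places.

0.214

q_2 = (l_2 − l_3) / l_2 = (0.98 − 0.77) / 0.98
     = 0.21 / 0.98 = 0.214286… → 0.214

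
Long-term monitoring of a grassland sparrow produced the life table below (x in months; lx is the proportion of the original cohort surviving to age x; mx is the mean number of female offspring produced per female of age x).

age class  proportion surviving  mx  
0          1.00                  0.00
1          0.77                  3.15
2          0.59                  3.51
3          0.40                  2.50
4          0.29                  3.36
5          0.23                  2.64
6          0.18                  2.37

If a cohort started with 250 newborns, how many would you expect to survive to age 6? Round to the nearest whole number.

Expected survivors = N0 · l_6 = 250 × 0.18 = 45 → 45

45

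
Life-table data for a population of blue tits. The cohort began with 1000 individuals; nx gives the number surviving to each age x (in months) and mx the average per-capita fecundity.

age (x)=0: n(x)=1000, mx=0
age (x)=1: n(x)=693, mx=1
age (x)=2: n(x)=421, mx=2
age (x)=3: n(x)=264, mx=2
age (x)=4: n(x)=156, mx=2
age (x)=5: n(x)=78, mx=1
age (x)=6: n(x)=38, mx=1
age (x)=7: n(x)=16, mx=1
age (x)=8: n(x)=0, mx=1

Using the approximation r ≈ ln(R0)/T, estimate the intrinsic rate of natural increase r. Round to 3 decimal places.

lx = nx/n0 = nx/1000: 1, 0.693, 0.421, 0.264, 0.156, 0.078, 0.038, 0.016, 0
R0 = Σ lx·mx = 0 + 0.693 + 0.842 + 0.528 + 0.312 + 0.078 + 0.038 + 0.016 + 0 = 2.507
Σ x·lx·mx = 5.939; T = 5.939/2.507 = 2.36897…
r ≈ ln(R0)/T = ln(2.507)/2.36897… = 0.38797… → 0.388

0.388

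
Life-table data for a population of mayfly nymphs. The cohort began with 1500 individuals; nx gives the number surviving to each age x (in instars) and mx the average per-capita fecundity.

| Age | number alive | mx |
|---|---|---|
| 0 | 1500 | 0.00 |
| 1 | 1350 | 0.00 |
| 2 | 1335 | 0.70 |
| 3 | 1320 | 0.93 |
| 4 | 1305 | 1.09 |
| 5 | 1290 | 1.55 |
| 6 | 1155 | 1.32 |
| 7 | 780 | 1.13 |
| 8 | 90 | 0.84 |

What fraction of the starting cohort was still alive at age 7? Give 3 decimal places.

0.520

l_7 = n_7/n_0 = 780/1500 = 0.52 → 0.520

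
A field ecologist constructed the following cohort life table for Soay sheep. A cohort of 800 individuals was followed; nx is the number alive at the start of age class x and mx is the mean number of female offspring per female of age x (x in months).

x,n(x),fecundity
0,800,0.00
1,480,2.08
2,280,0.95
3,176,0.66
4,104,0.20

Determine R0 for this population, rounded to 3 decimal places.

1.752

lx = nx/n0 = nx/800: 1, 0.6, 0.35, 0.22, 0.13
lx·mx by age: 0, 1.248, 0.3325, 0.1452, 0.026
R0 = Σ lx·mx = 1.7517 → 1.752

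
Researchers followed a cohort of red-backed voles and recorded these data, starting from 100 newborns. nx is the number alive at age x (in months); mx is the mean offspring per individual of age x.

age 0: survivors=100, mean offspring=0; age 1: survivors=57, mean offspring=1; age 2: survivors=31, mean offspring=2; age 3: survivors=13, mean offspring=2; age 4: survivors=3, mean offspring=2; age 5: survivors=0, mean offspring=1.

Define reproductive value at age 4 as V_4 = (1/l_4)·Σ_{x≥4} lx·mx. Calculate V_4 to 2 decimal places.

lx = nx/n0 = nx/100: 1, 0.57, 0.31, 0.13, 0.03, 0
lx·mx for x ≥ 4: 0.06, 0 → sum = 0.06
V_4 = 0.06 / l_4 = 0.06 / 0.03 = 2 → 2.00

2.00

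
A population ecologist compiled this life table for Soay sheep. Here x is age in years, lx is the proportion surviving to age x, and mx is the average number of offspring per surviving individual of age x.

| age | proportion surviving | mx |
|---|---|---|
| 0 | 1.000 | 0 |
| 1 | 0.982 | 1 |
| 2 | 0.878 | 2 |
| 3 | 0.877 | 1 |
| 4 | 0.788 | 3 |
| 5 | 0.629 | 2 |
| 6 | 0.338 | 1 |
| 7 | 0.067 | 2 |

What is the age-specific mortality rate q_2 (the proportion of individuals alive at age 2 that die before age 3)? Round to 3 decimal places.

0.001

q_2 = (l_2 − l_3) / l_2 = (0.878 − 0.877) / 0.878
     = 0.001 / 0.878 = 0.001139… → 0.001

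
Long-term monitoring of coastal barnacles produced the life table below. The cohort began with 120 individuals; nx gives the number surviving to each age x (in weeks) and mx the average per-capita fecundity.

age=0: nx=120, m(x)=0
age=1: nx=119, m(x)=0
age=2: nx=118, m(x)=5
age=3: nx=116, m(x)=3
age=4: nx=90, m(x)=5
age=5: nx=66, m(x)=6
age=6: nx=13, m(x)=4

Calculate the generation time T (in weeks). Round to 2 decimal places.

3.44

lx = nx/n0 = nx/120: 1, 0.99167…, 0.98333…, 0.96667…, 0.75, 0.55, 0.10833…
lx·mx: 0, 0, 4.916667…, 2.9…, 3.75, 3.3, 0.433333… → R0 = 15.3…
x·lx·mx: 0, 0, 9.833333…, 8.7…, 15, 16.5, 2.6… → Σ = 52.633333…
T = 52.633333… / 15.3… = 3.440087… → 3.44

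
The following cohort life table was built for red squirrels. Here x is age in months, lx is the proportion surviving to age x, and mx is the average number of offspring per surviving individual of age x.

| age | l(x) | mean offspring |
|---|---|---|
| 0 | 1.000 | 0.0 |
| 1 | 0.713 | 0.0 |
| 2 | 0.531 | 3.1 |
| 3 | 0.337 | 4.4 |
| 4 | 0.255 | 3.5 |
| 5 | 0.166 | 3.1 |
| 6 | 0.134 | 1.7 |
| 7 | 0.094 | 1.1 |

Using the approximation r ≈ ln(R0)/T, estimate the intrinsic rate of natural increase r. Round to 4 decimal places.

R0 = Σ lx·mx = 0 + 0 + 1.6461 + 1.4828 + 0.8925 + 0.5146 + 0.2278 + 0.1034 = 4.8672
Σ x·lx·mx = 15.9742; T = 15.9742/4.8672 = 3.28201…
r ≈ ln(R0)/T = ln(4.8672)/3.28201… = 0.48218… → 0.4822

0.4822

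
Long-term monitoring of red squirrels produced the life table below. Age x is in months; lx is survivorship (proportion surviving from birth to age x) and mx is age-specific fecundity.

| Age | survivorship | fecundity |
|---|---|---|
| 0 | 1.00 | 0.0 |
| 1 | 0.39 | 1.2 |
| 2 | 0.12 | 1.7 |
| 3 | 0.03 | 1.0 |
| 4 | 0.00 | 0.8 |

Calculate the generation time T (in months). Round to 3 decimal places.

lx·mx: 0, 0.468, 0.204, 0.03, 0 → R0 = 0.702
x·lx·mx: 0, 0.468, 0.408, 0.09, 0 → Σ = 0.966
T = 0.966 / 0.702 = 1.376068… → 1.376

1.376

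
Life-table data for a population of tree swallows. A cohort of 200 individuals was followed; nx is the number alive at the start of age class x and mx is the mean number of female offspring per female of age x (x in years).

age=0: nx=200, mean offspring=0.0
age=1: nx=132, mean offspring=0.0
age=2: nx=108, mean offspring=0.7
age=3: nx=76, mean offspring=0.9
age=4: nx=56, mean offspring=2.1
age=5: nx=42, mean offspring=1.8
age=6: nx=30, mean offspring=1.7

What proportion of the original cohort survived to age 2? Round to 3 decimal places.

0.540

l_2 = n_2/n_0 = 108/200 = 0.54 → 0.540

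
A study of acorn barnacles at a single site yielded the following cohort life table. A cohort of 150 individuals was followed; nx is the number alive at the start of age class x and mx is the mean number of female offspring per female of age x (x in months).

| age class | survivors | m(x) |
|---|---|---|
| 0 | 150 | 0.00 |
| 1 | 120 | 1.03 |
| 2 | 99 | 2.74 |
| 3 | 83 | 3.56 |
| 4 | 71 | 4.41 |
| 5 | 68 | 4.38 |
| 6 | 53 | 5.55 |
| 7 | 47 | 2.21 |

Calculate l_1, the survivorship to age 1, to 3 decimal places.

l_1 = n_1/n_0 = 120/150 = 0.8 → 0.800

0.800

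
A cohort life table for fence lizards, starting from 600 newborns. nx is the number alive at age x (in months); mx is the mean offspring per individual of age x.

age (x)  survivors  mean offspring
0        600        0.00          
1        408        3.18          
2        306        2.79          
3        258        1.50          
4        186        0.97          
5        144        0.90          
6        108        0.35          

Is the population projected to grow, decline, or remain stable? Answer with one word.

growing

lx = nx/n0 = nx/600: 1, 0.68, 0.51, 0.43, 0.31, 0.24, 0.18
R0 = Σ lx·mx = 0 + 2.1624 + 1.4229 + 0.645 + 0.3007 + 0.216 + 0.063 = 4.81
R0 > 1, so the population is growing.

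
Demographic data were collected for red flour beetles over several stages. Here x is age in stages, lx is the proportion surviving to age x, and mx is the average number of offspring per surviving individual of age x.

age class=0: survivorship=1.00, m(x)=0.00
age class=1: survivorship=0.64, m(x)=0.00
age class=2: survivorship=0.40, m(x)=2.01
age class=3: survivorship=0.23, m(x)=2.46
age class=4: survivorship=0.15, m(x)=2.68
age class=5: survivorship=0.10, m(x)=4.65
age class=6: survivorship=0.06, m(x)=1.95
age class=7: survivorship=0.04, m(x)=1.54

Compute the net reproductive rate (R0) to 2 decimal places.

lx·mx by age: 0, 0, 0.804, 0.5658, 0.402, 0.465, 0.117, 0.0616
R0 = Σ lx·mx = 2.4154 → 2.42

2.42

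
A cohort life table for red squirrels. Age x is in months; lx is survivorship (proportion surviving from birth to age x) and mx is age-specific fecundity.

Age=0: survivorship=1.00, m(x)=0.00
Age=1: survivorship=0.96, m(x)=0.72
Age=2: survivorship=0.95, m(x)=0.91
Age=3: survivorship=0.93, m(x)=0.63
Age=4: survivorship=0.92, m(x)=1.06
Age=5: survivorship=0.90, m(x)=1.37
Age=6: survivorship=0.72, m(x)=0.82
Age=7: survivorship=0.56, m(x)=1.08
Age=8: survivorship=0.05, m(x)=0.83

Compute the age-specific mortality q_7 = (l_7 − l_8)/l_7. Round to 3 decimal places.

0.911

q_7 = (l_7 − l_8) / l_7 = (0.56 − 0.05) / 0.56
     = 0.51 / 0.56 = 0.910714… → 0.911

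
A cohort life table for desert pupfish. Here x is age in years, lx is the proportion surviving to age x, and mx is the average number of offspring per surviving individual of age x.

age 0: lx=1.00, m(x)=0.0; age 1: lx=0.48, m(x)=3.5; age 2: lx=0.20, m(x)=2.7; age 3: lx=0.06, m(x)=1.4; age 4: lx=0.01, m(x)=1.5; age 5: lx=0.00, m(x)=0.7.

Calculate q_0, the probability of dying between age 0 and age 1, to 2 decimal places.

0.52

q_0 = (l_0 − l_1) / l_0 = (1 − 0.48) / 1
     = 0.52 / 1 = 0.52 → 0.52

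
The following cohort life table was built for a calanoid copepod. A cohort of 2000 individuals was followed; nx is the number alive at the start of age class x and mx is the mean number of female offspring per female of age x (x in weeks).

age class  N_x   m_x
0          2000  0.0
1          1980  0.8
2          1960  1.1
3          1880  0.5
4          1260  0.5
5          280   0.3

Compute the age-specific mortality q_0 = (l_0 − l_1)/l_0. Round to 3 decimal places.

0.010

lx = nx/n0 = nx/2000: 1, 0.99, 0.98, 0.94, 0.63, 0.14
q_0 = (l_0 − l_1) / l_0 = (1 − 0.99) / 1
     = 0.01 / 1 = 0.01 → 0.010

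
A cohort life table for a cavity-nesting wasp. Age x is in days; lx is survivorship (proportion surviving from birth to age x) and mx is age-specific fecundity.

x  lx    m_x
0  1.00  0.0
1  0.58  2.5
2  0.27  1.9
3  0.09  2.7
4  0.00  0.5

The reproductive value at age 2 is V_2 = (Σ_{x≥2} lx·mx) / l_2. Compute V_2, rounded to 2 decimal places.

lx·mx for x ≥ 2: 0.513, 0.243, 0 → sum = 0.756
V_2 = 0.756 / l_2 = 0.756 / 0.27 = 2.8 → 2.80

2.80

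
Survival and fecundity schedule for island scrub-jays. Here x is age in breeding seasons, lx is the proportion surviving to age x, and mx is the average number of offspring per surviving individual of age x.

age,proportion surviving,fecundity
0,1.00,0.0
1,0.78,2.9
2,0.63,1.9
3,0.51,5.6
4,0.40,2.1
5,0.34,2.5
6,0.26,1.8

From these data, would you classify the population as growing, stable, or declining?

R0 = Σ lx·mx = 0 + 2.262 + 1.197 + 2.856 + 0.84 + 0.85 + 0.468 = 8.473
R0 > 1, so the population is growing.

growing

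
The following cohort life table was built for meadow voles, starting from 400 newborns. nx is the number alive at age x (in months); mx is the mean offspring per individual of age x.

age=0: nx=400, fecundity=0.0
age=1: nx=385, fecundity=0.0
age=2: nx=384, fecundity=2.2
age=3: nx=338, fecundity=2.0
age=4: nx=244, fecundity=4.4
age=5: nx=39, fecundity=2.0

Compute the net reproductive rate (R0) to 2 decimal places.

6.68

lx = nx/n0 = nx/400: 1, 0.9625, 0.96, 0.845, 0.61, 0.0975
lx·mx by age: 0, 0, 2.112, 1.69, 2.684, 0.195
R0 = Σ lx·mx = 6.681 → 6.68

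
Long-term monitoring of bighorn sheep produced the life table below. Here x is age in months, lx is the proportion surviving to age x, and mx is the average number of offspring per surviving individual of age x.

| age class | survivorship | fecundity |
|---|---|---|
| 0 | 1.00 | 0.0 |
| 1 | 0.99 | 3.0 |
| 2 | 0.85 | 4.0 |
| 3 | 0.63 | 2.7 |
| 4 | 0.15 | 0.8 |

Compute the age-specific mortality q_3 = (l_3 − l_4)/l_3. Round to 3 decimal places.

0.762

q_3 = (l_3 − l_4) / l_3 = (0.63 − 0.15) / 0.63
     = 0.48 / 0.63 = 0.761905… → 0.762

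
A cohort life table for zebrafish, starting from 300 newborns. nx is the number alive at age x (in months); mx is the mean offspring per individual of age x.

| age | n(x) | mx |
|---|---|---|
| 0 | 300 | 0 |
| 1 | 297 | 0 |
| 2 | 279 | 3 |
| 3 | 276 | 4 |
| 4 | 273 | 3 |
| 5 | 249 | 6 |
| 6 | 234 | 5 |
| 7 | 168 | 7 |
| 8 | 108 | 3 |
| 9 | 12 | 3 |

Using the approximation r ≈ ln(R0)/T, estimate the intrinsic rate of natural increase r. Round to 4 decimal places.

0.6455

lx = nx/n0 = nx/300: 1, 0.99, 0.93, 0.92, 0.91, 0.83, 0.78, 0.56, 0.36, 0.04
R0 = Σ lx·mx = 0 + 0 + 2.79 + 3.68 + 2.73 + 4.98 + 3.9 + 3.92 + 1.08 + 0.12 = 23.2
Σ x·lx·mx = 113; T = 113/23.2 = 4.87069…
r ≈ ln(R0)/T = ln(23.2)/4.87069… = 0.645525… → 0.6455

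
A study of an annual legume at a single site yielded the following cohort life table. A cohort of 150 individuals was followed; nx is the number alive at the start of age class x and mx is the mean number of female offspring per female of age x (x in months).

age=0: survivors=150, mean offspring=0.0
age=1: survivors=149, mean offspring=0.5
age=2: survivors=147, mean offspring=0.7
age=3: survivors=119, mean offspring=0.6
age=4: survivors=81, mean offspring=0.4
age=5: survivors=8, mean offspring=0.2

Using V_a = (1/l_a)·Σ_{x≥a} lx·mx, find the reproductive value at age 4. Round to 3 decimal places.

0.420

lx = nx/n0 = nx/150: 1, 0.99333…, 0.98, 0.79333…, 0.54, 0.05333…
lx·mx for x ≥ 4: 0.216, 0.010667… → sum = 0.226667…
V_4 = 0.226667… / l_4 = 0.226667… / 0.54 = 0.419753… → 0.420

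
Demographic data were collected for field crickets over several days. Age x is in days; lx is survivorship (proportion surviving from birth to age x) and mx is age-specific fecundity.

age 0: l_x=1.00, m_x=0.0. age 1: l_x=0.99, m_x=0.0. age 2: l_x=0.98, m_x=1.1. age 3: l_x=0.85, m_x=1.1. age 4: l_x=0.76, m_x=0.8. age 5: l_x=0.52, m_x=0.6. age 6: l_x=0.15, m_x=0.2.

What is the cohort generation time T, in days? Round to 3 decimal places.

3.082

lx·mx: 0, 0, 1.078, 0.935, 0.608, 0.312, 0.03 → R0 = 2.963
x·lx·mx: 0, 0, 2.156, 2.805, 2.432, 1.56, 0.18 → Σ = 9.133
T = 9.133 / 2.963 = 3.082349… → 3.082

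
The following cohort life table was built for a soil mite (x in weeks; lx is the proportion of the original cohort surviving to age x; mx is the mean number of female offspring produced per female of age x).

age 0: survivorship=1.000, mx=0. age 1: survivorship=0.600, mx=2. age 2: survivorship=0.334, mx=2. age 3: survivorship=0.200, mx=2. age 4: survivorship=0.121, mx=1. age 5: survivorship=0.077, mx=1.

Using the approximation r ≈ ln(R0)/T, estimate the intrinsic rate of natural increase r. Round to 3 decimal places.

R0 = Σ lx·mx = 0 + 1.2 + 0.668 + 0.4 + 0.121 + 0.077 = 2.466
Σ x·lx·mx = 4.605; T = 4.605/2.466 = 1.8674…
r ≈ ln(R0)/T = ln(2.466)/1.8674… = 0.48335… → 0.483

0.483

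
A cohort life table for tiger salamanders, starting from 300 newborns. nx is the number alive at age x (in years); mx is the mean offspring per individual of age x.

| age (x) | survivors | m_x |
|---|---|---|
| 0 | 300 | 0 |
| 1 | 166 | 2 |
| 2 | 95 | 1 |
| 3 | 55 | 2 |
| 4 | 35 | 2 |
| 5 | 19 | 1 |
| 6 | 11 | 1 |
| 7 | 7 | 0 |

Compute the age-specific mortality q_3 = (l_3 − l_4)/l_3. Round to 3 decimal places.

lx = nx/n0 = nx/300: 1, 0.55333…, 0.31667…, 0.18333…, 0.11667…, 0.06333…, 0.03667…, 0.02333…
q_3 = (l_3 − l_4) / l_3 = (0.183333… − 0.116667…) / 0.183333…
     = 0.066667… / 0.183333… = 0.363636… → 0.364

0.364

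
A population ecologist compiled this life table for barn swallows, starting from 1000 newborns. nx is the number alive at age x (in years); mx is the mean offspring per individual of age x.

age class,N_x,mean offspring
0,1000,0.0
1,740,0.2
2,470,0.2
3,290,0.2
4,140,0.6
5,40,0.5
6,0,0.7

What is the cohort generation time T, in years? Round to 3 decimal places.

2.342

lx = nx/n0 = nx/1000: 1, 0.74, 0.47, 0.29, 0.14, 0.04, 0
lx·mx: 0, 0.148, 0.094, 0.058, 0.084, 0.02, 0 → R0 = 0.404
x·lx·mx: 0, 0.148, 0.188, 0.174, 0.336, 0.1, 0 → Σ = 0.946
T = 0.946 / 0.404 = 2.341584… → 2.342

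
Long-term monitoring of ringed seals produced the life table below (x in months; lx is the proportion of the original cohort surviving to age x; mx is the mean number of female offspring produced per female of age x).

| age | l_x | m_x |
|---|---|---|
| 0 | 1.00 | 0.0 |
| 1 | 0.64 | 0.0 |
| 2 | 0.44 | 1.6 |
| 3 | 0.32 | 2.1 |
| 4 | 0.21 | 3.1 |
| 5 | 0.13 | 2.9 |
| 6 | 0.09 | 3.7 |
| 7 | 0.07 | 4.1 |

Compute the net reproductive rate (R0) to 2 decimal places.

lx·mx by age: 0, 0, 0.704, 0.672, 0.651, 0.377, 0.333, 0.287
R0 = Σ lx·mx = 3.024 → 3.02

3.02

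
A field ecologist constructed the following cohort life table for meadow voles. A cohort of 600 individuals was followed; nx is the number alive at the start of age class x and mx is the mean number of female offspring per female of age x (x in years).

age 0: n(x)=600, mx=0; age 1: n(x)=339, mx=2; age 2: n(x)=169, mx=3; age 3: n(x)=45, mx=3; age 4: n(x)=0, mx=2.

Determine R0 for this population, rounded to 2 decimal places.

lx = nx/n0 = nx/600: 1, 0.565, 0.28167…, 0.075, 0
lx·mx by age: 0, 1.13, 0.845…, 0.225, 0
R0 = Σ lx·mx = 2.2… → 2.20

2.20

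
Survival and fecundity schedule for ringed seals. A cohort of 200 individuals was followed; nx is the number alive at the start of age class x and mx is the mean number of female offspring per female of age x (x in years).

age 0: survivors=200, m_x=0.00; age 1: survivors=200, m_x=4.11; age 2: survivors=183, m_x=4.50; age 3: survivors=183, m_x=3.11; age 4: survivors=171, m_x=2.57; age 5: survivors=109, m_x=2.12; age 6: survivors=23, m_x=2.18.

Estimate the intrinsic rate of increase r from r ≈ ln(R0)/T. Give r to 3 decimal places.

lx = nx/n0 = nx/200: 1, 1, 0.915, 0.915, 0.855, 0.545, 0.115
R0 = Σ lx·mx = 0 + 4.11 + 4.1175 + 2.84565 + 2.19735 + 1.1554 + 0.2507 = 14.6766
Σ x·lx·mx = 36.95255; T = 36.95255/14.6766 = 2.51779…
r ≈ ln(R0)/T = ln(14.6766)/2.51779… = 1.06691… → 1.067

1.067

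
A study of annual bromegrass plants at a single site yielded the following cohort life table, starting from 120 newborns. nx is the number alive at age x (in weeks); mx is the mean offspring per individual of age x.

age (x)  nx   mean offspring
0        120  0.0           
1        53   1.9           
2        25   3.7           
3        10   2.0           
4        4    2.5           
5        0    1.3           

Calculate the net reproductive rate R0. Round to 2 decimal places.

lx = nx/n0 = nx/120: 1, 0.44167…, 0.20833…, 0.08333…, 0.03333…, 0
lx·mx by age: 0, 0.839167…, 0.770833…, 0.166667…, 0.083333…, 0
R0 = Σ lx·mx = 1.86… → 1.86

1.86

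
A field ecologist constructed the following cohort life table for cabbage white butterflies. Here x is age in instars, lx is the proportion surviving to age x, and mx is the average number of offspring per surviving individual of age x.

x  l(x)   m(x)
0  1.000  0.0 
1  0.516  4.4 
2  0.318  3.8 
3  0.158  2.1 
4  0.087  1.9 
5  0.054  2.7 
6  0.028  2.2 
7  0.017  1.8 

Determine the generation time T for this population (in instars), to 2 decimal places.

1.82

lx·mx: 0, 2.2704, 1.2084, 0.3318, 0.1653, 0.1458, 0.0616, 0.0306 → R0 = 4.2139
x·lx·mx: 0, 2.2704, 2.4168, 0.9954, 0.6612, 0.729, 0.3696, 0.2142 → Σ = 7.6566
T = 7.6566 / 4.2139 = 1.816987… → 1.82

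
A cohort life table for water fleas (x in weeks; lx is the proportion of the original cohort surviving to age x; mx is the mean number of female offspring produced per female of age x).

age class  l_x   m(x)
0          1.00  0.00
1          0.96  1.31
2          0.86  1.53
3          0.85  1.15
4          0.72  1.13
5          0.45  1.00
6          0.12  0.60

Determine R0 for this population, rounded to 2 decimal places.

4.89

lx·mx by age: 0, 1.2576, 1.3158, 0.9775, 0.8136, 0.45, 0.072
R0 = Σ lx·mx = 4.8865 → 4.89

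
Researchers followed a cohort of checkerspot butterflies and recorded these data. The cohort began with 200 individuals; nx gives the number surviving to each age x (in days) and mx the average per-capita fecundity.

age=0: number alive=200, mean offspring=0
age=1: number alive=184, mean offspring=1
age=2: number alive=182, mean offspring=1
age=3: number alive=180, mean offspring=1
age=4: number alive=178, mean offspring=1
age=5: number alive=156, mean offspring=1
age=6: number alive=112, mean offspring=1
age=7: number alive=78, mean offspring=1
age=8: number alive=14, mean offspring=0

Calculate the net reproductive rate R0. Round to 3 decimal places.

5.350

lx = nx/n0 = nx/200: 1, 0.92, 0.91, 0.9, 0.89, 0.78, 0.56, 0.39, 0.07
lx·mx by age: 0, 0.92, 0.91, 0.9, 0.89, 0.78, 0.56, 0.39, 0
R0 = Σ lx·mx = 5.35 → 5.350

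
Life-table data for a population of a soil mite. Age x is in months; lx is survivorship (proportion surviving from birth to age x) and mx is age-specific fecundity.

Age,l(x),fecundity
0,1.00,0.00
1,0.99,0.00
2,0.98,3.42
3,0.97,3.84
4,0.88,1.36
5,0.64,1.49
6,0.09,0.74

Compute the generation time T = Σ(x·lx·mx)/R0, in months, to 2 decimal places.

lx·mx: 0, 0, 3.3516, 3.7248, 1.1968, 0.9536, 0.0666 → R0 = 9.2934
x·lx·mx: 0, 0, 6.7032, 11.1744, 4.7872, 4.768, 0.3996 → Σ = 27.8324
T = 27.8324 / 9.2934 = 2.994857… → 2.99

2.99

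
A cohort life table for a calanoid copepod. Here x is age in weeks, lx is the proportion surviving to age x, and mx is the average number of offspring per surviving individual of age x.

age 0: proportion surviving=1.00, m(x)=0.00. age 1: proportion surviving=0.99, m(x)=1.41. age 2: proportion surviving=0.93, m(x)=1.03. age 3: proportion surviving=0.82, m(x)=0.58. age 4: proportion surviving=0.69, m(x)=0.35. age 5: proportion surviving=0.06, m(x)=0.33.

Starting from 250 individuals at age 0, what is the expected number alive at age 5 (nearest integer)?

15

Expected survivors = N0 · l_5 = 250 × 0.06 = 15 → 15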